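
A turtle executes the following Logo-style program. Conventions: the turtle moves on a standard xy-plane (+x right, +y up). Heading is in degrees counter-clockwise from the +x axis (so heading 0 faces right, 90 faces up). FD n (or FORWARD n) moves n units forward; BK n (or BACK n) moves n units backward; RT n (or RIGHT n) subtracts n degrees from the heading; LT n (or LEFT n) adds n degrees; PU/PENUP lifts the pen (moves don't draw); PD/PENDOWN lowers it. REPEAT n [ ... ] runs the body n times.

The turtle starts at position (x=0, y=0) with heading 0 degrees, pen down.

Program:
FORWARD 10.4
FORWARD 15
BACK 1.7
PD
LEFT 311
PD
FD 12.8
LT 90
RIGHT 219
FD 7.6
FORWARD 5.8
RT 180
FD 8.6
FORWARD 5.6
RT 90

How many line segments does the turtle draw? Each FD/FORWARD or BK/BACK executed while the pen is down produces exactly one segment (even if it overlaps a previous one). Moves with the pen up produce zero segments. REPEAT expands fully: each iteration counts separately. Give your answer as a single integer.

Executing turtle program step by step:
Start: pos=(0,0), heading=0, pen down
FD 10.4: (0,0) -> (10.4,0) [heading=0, draw]
FD 15: (10.4,0) -> (25.4,0) [heading=0, draw]
BK 1.7: (25.4,0) -> (23.7,0) [heading=0, draw]
PD: pen down
LT 311: heading 0 -> 311
PD: pen down
FD 12.8: (23.7,0) -> (32.098,-9.66) [heading=311, draw]
LT 90: heading 311 -> 41
RT 219: heading 41 -> 182
FD 7.6: (32.098,-9.66) -> (24.502,-9.926) [heading=182, draw]
FD 5.8: (24.502,-9.926) -> (18.706,-10.128) [heading=182, draw]
RT 180: heading 182 -> 2
FD 8.6: (18.706,-10.128) -> (27.3,-9.828) [heading=2, draw]
FD 5.6: (27.3,-9.828) -> (32.897,-9.632) [heading=2, draw]
RT 90: heading 2 -> 272
Final: pos=(32.897,-9.632), heading=272, 8 segment(s) drawn
Segments drawn: 8

Answer: 8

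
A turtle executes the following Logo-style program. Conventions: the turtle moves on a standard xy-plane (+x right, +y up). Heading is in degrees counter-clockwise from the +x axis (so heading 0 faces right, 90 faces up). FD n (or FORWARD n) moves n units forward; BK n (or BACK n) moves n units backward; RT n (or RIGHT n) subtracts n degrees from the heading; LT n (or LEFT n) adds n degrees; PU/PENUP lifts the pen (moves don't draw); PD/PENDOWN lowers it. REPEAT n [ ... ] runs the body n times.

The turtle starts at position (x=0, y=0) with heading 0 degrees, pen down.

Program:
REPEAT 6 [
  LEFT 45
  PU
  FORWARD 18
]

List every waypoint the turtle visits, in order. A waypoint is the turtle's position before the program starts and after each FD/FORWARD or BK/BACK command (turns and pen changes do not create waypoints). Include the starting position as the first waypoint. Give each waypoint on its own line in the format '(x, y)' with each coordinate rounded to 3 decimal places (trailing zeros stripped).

Answer: (0, 0)
(12.728, 12.728)
(12.728, 30.728)
(0, 43.456)
(-18, 43.456)
(-30.728, 30.728)
(-30.728, 12.728)

Derivation:
Executing turtle program step by step:
Start: pos=(0,0), heading=0, pen down
REPEAT 6 [
  -- iteration 1/6 --
  LT 45: heading 0 -> 45
  PU: pen up
  FD 18: (0,0) -> (12.728,12.728) [heading=45, move]
  -- iteration 2/6 --
  LT 45: heading 45 -> 90
  PU: pen up
  FD 18: (12.728,12.728) -> (12.728,30.728) [heading=90, move]
  -- iteration 3/6 --
  LT 45: heading 90 -> 135
  PU: pen up
  FD 18: (12.728,30.728) -> (0,43.456) [heading=135, move]
  -- iteration 4/6 --
  LT 45: heading 135 -> 180
  PU: pen up
  FD 18: (0,43.456) -> (-18,43.456) [heading=180, move]
  -- iteration 5/6 --
  LT 45: heading 180 -> 225
  PU: pen up
  FD 18: (-18,43.456) -> (-30.728,30.728) [heading=225, move]
  -- iteration 6/6 --
  LT 45: heading 225 -> 270
  PU: pen up
  FD 18: (-30.728,30.728) -> (-30.728,12.728) [heading=270, move]
]
Final: pos=(-30.728,12.728), heading=270, 0 segment(s) drawn
Waypoints (7 total):
(0, 0)
(12.728, 12.728)
(12.728, 30.728)
(0, 43.456)
(-18, 43.456)
(-30.728, 30.728)
(-30.728, 12.728)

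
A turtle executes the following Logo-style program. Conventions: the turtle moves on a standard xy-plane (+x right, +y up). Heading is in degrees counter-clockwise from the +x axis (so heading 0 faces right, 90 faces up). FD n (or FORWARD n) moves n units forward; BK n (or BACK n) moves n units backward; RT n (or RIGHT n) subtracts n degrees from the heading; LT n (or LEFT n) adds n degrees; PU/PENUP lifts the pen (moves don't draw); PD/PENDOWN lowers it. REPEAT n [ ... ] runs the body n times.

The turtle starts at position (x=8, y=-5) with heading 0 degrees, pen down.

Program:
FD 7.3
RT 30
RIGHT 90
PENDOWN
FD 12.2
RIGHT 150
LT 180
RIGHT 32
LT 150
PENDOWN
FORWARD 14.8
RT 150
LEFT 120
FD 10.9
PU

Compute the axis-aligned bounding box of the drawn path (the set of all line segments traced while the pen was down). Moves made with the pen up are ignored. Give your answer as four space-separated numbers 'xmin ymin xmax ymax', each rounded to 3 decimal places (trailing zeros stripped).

Executing turtle program step by step:
Start: pos=(8,-5), heading=0, pen down
FD 7.3: (8,-5) -> (15.3,-5) [heading=0, draw]
RT 30: heading 0 -> 330
RT 90: heading 330 -> 240
PD: pen down
FD 12.2: (15.3,-5) -> (9.2,-15.566) [heading=240, draw]
RT 150: heading 240 -> 90
LT 180: heading 90 -> 270
RT 32: heading 270 -> 238
LT 150: heading 238 -> 28
PD: pen down
FD 14.8: (9.2,-15.566) -> (22.268,-8.617) [heading=28, draw]
RT 150: heading 28 -> 238
LT 120: heading 238 -> 358
FD 10.9: (22.268,-8.617) -> (33.161,-8.998) [heading=358, draw]
PU: pen up
Final: pos=(33.161,-8.998), heading=358, 4 segment(s) drawn

Segment endpoints: x in {8, 9.2, 15.3, 22.268, 33.161}, y in {-15.566, -8.998, -8.617, -5}
xmin=8, ymin=-15.566, xmax=33.161, ymax=-5

Answer: 8 -15.566 33.161 -5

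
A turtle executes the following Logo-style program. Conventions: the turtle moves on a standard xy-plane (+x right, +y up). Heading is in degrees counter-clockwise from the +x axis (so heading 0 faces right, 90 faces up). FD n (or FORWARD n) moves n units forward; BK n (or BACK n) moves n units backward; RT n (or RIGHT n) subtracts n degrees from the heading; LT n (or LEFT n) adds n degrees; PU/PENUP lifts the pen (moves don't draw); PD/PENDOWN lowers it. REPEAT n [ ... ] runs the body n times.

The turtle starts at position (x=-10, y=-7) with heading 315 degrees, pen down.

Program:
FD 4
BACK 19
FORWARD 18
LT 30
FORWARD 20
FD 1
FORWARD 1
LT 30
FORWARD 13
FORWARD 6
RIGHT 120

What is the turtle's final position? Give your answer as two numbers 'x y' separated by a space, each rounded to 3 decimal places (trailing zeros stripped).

Executing turtle program step by step:
Start: pos=(-10,-7), heading=315, pen down
FD 4: (-10,-7) -> (-7.172,-9.828) [heading=315, draw]
BK 19: (-7.172,-9.828) -> (-20.607,3.607) [heading=315, draw]
FD 18: (-20.607,3.607) -> (-7.879,-9.121) [heading=315, draw]
LT 30: heading 315 -> 345
FD 20: (-7.879,-9.121) -> (11.44,-14.298) [heading=345, draw]
FD 1: (11.44,-14.298) -> (12.406,-14.557) [heading=345, draw]
FD 1: (12.406,-14.557) -> (13.372,-14.815) [heading=345, draw]
LT 30: heading 345 -> 15
FD 13: (13.372,-14.815) -> (25.929,-11.451) [heading=15, draw]
FD 6: (25.929,-11.451) -> (31.724,-9.898) [heading=15, draw]
RT 120: heading 15 -> 255
Final: pos=(31.724,-9.898), heading=255, 8 segment(s) drawn

Answer: 31.724 -9.898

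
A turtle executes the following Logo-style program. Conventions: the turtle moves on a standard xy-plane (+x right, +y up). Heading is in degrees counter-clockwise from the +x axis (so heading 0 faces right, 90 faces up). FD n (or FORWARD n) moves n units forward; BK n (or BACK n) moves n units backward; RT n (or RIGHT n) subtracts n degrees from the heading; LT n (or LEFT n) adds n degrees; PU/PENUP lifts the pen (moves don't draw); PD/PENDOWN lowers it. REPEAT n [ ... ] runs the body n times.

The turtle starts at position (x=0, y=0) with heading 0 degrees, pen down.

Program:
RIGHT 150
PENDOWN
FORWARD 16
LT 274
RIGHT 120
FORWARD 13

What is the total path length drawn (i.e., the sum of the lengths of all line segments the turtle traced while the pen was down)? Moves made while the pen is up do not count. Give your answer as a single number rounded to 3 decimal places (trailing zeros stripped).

Executing turtle program step by step:
Start: pos=(0,0), heading=0, pen down
RT 150: heading 0 -> 210
PD: pen down
FD 16: (0,0) -> (-13.856,-8) [heading=210, draw]
LT 274: heading 210 -> 124
RT 120: heading 124 -> 4
FD 13: (-13.856,-8) -> (-0.888,-7.093) [heading=4, draw]
Final: pos=(-0.888,-7.093), heading=4, 2 segment(s) drawn

Segment lengths:
  seg 1: (0,0) -> (-13.856,-8), length = 16
  seg 2: (-13.856,-8) -> (-0.888,-7.093), length = 13
Total = 29

Answer: 29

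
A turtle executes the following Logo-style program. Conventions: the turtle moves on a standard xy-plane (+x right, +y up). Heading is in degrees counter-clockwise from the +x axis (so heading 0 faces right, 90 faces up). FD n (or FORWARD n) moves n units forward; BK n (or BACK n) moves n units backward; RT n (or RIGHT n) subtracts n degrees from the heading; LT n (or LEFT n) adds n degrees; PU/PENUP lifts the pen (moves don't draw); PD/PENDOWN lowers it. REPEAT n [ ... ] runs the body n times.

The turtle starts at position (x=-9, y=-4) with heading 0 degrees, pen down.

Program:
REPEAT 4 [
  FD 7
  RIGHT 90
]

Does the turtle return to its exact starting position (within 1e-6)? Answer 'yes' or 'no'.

Executing turtle program step by step:
Start: pos=(-9,-4), heading=0, pen down
REPEAT 4 [
  -- iteration 1/4 --
  FD 7: (-9,-4) -> (-2,-4) [heading=0, draw]
  RT 90: heading 0 -> 270
  -- iteration 2/4 --
  FD 7: (-2,-4) -> (-2,-11) [heading=270, draw]
  RT 90: heading 270 -> 180
  -- iteration 3/4 --
  FD 7: (-2,-11) -> (-9,-11) [heading=180, draw]
  RT 90: heading 180 -> 90
  -- iteration 4/4 --
  FD 7: (-9,-11) -> (-9,-4) [heading=90, draw]
  RT 90: heading 90 -> 0
]
Final: pos=(-9,-4), heading=0, 4 segment(s) drawn

Start position: (-9, -4)
Final position: (-9, -4)
Distance = 0; < 1e-6 -> CLOSED

Answer: yes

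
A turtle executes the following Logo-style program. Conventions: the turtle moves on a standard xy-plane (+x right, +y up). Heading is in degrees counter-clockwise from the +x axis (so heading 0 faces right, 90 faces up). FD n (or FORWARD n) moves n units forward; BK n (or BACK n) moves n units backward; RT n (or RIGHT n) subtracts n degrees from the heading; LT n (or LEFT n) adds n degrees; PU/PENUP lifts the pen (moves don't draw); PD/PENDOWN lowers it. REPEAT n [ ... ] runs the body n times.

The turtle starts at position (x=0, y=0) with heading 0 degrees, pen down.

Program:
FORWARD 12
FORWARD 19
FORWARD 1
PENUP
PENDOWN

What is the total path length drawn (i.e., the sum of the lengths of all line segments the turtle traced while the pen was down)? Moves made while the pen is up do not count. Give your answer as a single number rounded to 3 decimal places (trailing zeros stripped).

Answer: 32

Derivation:
Executing turtle program step by step:
Start: pos=(0,0), heading=0, pen down
FD 12: (0,0) -> (12,0) [heading=0, draw]
FD 19: (12,0) -> (31,0) [heading=0, draw]
FD 1: (31,0) -> (32,0) [heading=0, draw]
PU: pen up
PD: pen down
Final: pos=(32,0), heading=0, 3 segment(s) drawn

Segment lengths:
  seg 1: (0,0) -> (12,0), length = 12
  seg 2: (12,0) -> (31,0), length = 19
  seg 3: (31,0) -> (32,0), length = 1
Total = 32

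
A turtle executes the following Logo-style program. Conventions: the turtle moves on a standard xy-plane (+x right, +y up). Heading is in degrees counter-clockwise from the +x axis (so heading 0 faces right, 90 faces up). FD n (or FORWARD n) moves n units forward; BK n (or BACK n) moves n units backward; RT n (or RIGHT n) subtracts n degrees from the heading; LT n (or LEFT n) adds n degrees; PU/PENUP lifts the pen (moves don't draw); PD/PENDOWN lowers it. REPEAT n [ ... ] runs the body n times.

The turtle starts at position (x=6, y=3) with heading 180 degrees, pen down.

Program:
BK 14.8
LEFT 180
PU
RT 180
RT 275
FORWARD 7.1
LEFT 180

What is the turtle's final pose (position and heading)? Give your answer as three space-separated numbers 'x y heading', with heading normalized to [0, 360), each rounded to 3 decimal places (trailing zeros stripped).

Answer: 20.181 -4.073 85

Derivation:
Executing turtle program step by step:
Start: pos=(6,3), heading=180, pen down
BK 14.8: (6,3) -> (20.8,3) [heading=180, draw]
LT 180: heading 180 -> 0
PU: pen up
RT 180: heading 0 -> 180
RT 275: heading 180 -> 265
FD 7.1: (20.8,3) -> (20.181,-4.073) [heading=265, move]
LT 180: heading 265 -> 85
Final: pos=(20.181,-4.073), heading=85, 1 segment(s) drawn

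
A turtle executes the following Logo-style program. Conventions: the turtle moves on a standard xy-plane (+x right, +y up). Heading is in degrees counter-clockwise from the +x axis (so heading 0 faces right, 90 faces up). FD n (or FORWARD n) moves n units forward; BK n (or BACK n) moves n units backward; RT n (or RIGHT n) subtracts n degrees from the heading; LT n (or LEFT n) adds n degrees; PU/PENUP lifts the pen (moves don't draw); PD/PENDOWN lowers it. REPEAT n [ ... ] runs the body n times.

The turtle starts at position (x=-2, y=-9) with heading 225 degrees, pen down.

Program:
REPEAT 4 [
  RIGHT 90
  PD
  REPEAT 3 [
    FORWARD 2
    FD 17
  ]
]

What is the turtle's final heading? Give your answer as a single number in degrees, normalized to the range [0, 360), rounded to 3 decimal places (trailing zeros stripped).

Answer: 225

Derivation:
Executing turtle program step by step:
Start: pos=(-2,-9), heading=225, pen down
REPEAT 4 [
  -- iteration 1/4 --
  RT 90: heading 225 -> 135
  PD: pen down
  REPEAT 3 [
    -- iteration 1/3 --
    FD 2: (-2,-9) -> (-3.414,-7.586) [heading=135, draw]
    FD 17: (-3.414,-7.586) -> (-15.435,4.435) [heading=135, draw]
    -- iteration 2/3 --
    FD 2: (-15.435,4.435) -> (-16.849,5.849) [heading=135, draw]
    FD 17: (-16.849,5.849) -> (-28.87,17.87) [heading=135, draw]
    -- iteration 3/3 --
    FD 2: (-28.87,17.87) -> (-30.284,19.284) [heading=135, draw]
    FD 17: (-30.284,19.284) -> (-42.305,31.305) [heading=135, draw]
  ]
  -- iteration 2/4 --
  RT 90: heading 135 -> 45
  PD: pen down
  REPEAT 3 [
    -- iteration 1/3 --
    FD 2: (-42.305,31.305) -> (-40.891,32.719) [heading=45, draw]
    FD 17: (-40.891,32.719) -> (-28.87,44.74) [heading=45, draw]
    -- iteration 2/3 --
    FD 2: (-28.87,44.74) -> (-27.456,46.154) [heading=45, draw]
    FD 17: (-27.456,46.154) -> (-15.435,58.175) [heading=45, draw]
    -- iteration 3/3 --
    FD 2: (-15.435,58.175) -> (-14.021,59.589) [heading=45, draw]
    FD 17: (-14.021,59.589) -> (-2,71.61) [heading=45, draw]
  ]
  -- iteration 3/4 --
  RT 90: heading 45 -> 315
  PD: pen down
  REPEAT 3 [
    -- iteration 1/3 --
    FD 2: (-2,71.61) -> (-0.586,70.196) [heading=315, draw]
    FD 17: (-0.586,70.196) -> (11.435,58.175) [heading=315, draw]
    -- iteration 2/3 --
    FD 2: (11.435,58.175) -> (12.849,56.761) [heading=315, draw]
    FD 17: (12.849,56.761) -> (24.87,44.74) [heading=315, draw]
    -- iteration 3/3 --
    FD 2: (24.87,44.74) -> (26.284,43.326) [heading=315, draw]
    FD 17: (26.284,43.326) -> (38.305,31.305) [heading=315, draw]
  ]
  -- iteration 4/4 --
  RT 90: heading 315 -> 225
  PD: pen down
  REPEAT 3 [
    -- iteration 1/3 --
    FD 2: (38.305,31.305) -> (36.891,29.891) [heading=225, draw]
    FD 17: (36.891,29.891) -> (24.87,17.87) [heading=225, draw]
    -- iteration 2/3 --
    FD 2: (24.87,17.87) -> (23.456,16.456) [heading=225, draw]
    FD 17: (23.456,16.456) -> (11.435,4.435) [heading=225, draw]
    -- iteration 3/3 --
    FD 2: (11.435,4.435) -> (10.021,3.021) [heading=225, draw]
    FD 17: (10.021,3.021) -> (-2,-9) [heading=225, draw]
  ]
]
Final: pos=(-2,-9), heading=225, 24 segment(s) drawn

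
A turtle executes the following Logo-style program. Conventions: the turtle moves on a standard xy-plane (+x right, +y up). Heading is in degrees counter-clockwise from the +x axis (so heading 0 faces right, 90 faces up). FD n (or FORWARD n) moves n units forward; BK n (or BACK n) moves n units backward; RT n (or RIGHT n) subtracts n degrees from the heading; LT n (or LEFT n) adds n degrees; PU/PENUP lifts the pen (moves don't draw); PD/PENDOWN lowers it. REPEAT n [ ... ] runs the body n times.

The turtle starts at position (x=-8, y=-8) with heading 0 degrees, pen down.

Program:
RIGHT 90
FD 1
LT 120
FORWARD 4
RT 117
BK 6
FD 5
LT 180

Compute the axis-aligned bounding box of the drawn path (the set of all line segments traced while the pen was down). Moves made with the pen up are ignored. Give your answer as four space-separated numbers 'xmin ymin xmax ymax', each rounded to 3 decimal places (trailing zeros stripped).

Answer: -8 -9 -4.536 -1.008

Derivation:
Executing turtle program step by step:
Start: pos=(-8,-8), heading=0, pen down
RT 90: heading 0 -> 270
FD 1: (-8,-8) -> (-8,-9) [heading=270, draw]
LT 120: heading 270 -> 30
FD 4: (-8,-9) -> (-4.536,-7) [heading=30, draw]
RT 117: heading 30 -> 273
BK 6: (-4.536,-7) -> (-4.85,-1.008) [heading=273, draw]
FD 5: (-4.85,-1.008) -> (-4.588,-6.001) [heading=273, draw]
LT 180: heading 273 -> 93
Final: pos=(-4.588,-6.001), heading=93, 4 segment(s) drawn

Segment endpoints: x in {-8, -4.85, -4.588, -4.536}, y in {-9, -8, -7, -6.001, -1.008}
xmin=-8, ymin=-9, xmax=-4.536, ymax=-1.008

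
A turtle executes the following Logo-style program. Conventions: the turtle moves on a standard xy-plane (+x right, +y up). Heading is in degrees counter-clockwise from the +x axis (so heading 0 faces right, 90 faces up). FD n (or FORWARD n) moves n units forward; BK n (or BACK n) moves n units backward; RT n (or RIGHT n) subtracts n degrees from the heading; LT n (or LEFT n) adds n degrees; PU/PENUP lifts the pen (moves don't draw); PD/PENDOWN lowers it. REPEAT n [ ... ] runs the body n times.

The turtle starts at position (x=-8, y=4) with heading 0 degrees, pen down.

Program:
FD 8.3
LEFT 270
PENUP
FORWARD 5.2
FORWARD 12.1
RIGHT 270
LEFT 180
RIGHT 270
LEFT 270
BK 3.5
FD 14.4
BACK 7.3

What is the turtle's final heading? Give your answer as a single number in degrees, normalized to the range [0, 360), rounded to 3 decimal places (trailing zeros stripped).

Answer: 180

Derivation:
Executing turtle program step by step:
Start: pos=(-8,4), heading=0, pen down
FD 8.3: (-8,4) -> (0.3,4) [heading=0, draw]
LT 270: heading 0 -> 270
PU: pen up
FD 5.2: (0.3,4) -> (0.3,-1.2) [heading=270, move]
FD 12.1: (0.3,-1.2) -> (0.3,-13.3) [heading=270, move]
RT 270: heading 270 -> 0
LT 180: heading 0 -> 180
RT 270: heading 180 -> 270
LT 270: heading 270 -> 180
BK 3.5: (0.3,-13.3) -> (3.8,-13.3) [heading=180, move]
FD 14.4: (3.8,-13.3) -> (-10.6,-13.3) [heading=180, move]
BK 7.3: (-10.6,-13.3) -> (-3.3,-13.3) [heading=180, move]
Final: pos=(-3.3,-13.3), heading=180, 1 segment(s) drawn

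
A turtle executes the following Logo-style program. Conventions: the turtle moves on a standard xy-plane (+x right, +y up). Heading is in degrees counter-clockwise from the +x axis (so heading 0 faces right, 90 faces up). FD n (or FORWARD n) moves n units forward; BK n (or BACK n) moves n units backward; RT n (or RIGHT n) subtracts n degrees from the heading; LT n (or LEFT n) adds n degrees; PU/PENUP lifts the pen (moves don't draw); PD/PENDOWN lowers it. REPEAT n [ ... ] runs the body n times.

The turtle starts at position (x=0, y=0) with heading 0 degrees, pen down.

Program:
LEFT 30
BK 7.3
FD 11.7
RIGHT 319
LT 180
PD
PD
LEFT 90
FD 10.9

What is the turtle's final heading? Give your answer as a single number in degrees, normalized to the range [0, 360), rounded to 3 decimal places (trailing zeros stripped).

Executing turtle program step by step:
Start: pos=(0,0), heading=0, pen down
LT 30: heading 0 -> 30
BK 7.3: (0,0) -> (-6.322,-3.65) [heading=30, draw]
FD 11.7: (-6.322,-3.65) -> (3.811,2.2) [heading=30, draw]
RT 319: heading 30 -> 71
LT 180: heading 71 -> 251
PD: pen down
PD: pen down
LT 90: heading 251 -> 341
FD 10.9: (3.811,2.2) -> (14.117,-1.349) [heading=341, draw]
Final: pos=(14.117,-1.349), heading=341, 3 segment(s) drawn

Answer: 341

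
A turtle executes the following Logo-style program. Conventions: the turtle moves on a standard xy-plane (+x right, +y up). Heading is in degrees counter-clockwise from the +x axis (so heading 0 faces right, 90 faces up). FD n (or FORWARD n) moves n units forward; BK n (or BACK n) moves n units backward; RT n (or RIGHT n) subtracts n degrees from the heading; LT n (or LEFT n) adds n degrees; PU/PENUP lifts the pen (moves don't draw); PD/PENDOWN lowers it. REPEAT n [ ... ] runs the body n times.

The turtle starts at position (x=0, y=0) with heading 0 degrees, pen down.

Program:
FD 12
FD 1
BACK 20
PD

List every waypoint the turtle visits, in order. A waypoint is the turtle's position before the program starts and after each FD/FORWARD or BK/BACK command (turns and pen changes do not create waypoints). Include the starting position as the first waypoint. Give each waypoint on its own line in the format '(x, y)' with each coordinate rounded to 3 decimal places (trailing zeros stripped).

Answer: (0, 0)
(12, 0)
(13, 0)
(-7, 0)

Derivation:
Executing turtle program step by step:
Start: pos=(0,0), heading=0, pen down
FD 12: (0,0) -> (12,0) [heading=0, draw]
FD 1: (12,0) -> (13,0) [heading=0, draw]
BK 20: (13,0) -> (-7,0) [heading=0, draw]
PD: pen down
Final: pos=(-7,0), heading=0, 3 segment(s) drawn
Waypoints (4 total):
(0, 0)
(12, 0)
(13, 0)
(-7, 0)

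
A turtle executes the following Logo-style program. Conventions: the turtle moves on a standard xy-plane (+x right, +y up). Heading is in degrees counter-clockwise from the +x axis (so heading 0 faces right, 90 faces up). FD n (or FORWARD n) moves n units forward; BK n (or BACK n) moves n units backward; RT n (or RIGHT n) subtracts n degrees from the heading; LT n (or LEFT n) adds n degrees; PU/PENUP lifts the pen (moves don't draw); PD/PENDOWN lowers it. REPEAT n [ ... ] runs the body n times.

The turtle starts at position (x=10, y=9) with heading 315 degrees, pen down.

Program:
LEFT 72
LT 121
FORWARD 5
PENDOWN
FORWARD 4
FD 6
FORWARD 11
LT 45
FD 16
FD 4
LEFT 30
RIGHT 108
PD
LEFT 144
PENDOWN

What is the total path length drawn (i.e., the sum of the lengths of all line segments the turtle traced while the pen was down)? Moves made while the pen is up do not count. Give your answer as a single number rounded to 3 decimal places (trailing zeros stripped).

Executing turtle program step by step:
Start: pos=(10,9), heading=315, pen down
LT 72: heading 315 -> 27
LT 121: heading 27 -> 148
FD 5: (10,9) -> (5.76,11.65) [heading=148, draw]
PD: pen down
FD 4: (5.76,11.65) -> (2.368,13.769) [heading=148, draw]
FD 6: (2.368,13.769) -> (-2.721,16.949) [heading=148, draw]
FD 11: (-2.721,16.949) -> (-12.049,22.778) [heading=148, draw]
LT 45: heading 148 -> 193
FD 16: (-12.049,22.778) -> (-27.639,19.179) [heading=193, draw]
FD 4: (-27.639,19.179) -> (-31.537,18.279) [heading=193, draw]
LT 30: heading 193 -> 223
RT 108: heading 223 -> 115
PD: pen down
LT 144: heading 115 -> 259
PD: pen down
Final: pos=(-31.537,18.279), heading=259, 6 segment(s) drawn

Segment lengths:
  seg 1: (10,9) -> (5.76,11.65), length = 5
  seg 2: (5.76,11.65) -> (2.368,13.769), length = 4
  seg 3: (2.368,13.769) -> (-2.721,16.949), length = 6
  seg 4: (-2.721,16.949) -> (-12.049,22.778), length = 11
  seg 5: (-12.049,22.778) -> (-27.639,19.179), length = 16
  seg 6: (-27.639,19.179) -> (-31.537,18.279), length = 4
Total = 46

Answer: 46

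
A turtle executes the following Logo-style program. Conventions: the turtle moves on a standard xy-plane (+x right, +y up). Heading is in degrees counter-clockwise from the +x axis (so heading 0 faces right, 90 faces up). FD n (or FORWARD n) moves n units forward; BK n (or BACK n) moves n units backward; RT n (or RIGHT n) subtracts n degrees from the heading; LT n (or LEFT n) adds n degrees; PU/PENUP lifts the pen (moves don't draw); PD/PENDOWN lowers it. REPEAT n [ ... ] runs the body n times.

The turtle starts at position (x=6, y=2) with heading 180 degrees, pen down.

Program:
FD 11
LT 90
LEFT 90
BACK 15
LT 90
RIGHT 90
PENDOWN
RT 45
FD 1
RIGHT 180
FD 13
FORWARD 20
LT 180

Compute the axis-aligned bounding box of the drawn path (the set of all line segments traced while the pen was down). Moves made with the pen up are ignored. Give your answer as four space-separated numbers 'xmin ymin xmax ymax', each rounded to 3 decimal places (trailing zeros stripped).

Executing turtle program step by step:
Start: pos=(6,2), heading=180, pen down
FD 11: (6,2) -> (-5,2) [heading=180, draw]
LT 90: heading 180 -> 270
LT 90: heading 270 -> 0
BK 15: (-5,2) -> (-20,2) [heading=0, draw]
LT 90: heading 0 -> 90
RT 90: heading 90 -> 0
PD: pen down
RT 45: heading 0 -> 315
FD 1: (-20,2) -> (-19.293,1.293) [heading=315, draw]
RT 180: heading 315 -> 135
FD 13: (-19.293,1.293) -> (-28.485,10.485) [heading=135, draw]
FD 20: (-28.485,10.485) -> (-42.627,24.627) [heading=135, draw]
LT 180: heading 135 -> 315
Final: pos=(-42.627,24.627), heading=315, 5 segment(s) drawn

Segment endpoints: x in {-42.627, -28.485, -20, -19.293, -5, 6}, y in {1.293, 2, 2, 2, 10.485, 24.627}
xmin=-42.627, ymin=1.293, xmax=6, ymax=24.627

Answer: -42.627 1.293 6 24.627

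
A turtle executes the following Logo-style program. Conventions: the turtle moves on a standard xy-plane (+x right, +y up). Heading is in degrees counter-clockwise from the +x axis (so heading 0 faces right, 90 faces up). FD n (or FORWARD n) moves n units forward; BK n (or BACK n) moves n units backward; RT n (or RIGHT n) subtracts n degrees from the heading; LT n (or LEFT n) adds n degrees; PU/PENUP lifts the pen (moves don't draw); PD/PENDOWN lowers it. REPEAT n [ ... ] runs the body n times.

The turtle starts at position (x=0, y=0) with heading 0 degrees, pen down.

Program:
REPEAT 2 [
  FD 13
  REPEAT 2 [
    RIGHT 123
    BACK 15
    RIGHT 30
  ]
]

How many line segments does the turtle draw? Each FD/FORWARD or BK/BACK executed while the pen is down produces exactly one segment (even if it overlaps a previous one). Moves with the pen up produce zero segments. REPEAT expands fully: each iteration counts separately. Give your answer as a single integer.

Answer: 6

Derivation:
Executing turtle program step by step:
Start: pos=(0,0), heading=0, pen down
REPEAT 2 [
  -- iteration 1/2 --
  FD 13: (0,0) -> (13,0) [heading=0, draw]
  REPEAT 2 [
    -- iteration 1/2 --
    RT 123: heading 0 -> 237
    BK 15: (13,0) -> (21.17,12.58) [heading=237, draw]
    RT 30: heading 237 -> 207
    -- iteration 2/2 --
    RT 123: heading 207 -> 84
    BK 15: (21.17,12.58) -> (19.602,-2.338) [heading=84, draw]
    RT 30: heading 84 -> 54
  ]
  -- iteration 2/2 --
  FD 13: (19.602,-2.338) -> (27.243,8.179) [heading=54, draw]
  REPEAT 2 [
    -- iteration 1/2 --
    RT 123: heading 54 -> 291
    BK 15: (27.243,8.179) -> (21.867,22.183) [heading=291, draw]
    RT 30: heading 291 -> 261
    -- iteration 2/2 --
    RT 123: heading 261 -> 138
    BK 15: (21.867,22.183) -> (33.015,12.146) [heading=138, draw]
    RT 30: heading 138 -> 108
  ]
]
Final: pos=(33.015,12.146), heading=108, 6 segment(s) drawn
Segments drawn: 6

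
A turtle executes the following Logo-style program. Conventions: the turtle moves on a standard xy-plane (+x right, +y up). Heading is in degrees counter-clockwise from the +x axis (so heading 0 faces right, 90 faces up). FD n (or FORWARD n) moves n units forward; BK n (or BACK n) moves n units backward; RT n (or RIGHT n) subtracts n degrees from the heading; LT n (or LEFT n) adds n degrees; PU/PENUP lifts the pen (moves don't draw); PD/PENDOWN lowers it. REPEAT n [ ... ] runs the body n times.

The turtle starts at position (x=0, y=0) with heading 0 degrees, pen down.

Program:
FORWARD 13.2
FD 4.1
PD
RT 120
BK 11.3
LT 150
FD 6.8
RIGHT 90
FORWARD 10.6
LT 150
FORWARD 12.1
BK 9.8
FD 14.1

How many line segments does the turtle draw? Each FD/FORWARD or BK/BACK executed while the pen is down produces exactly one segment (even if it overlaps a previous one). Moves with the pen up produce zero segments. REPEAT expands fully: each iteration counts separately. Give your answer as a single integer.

Answer: 8

Derivation:
Executing turtle program step by step:
Start: pos=(0,0), heading=0, pen down
FD 13.2: (0,0) -> (13.2,0) [heading=0, draw]
FD 4.1: (13.2,0) -> (17.3,0) [heading=0, draw]
PD: pen down
RT 120: heading 0 -> 240
BK 11.3: (17.3,0) -> (22.95,9.786) [heading=240, draw]
LT 150: heading 240 -> 30
FD 6.8: (22.95,9.786) -> (28.839,13.186) [heading=30, draw]
RT 90: heading 30 -> 300
FD 10.6: (28.839,13.186) -> (34.139,4.006) [heading=300, draw]
LT 150: heading 300 -> 90
FD 12.1: (34.139,4.006) -> (34.139,16.106) [heading=90, draw]
BK 9.8: (34.139,16.106) -> (34.139,6.306) [heading=90, draw]
FD 14.1: (34.139,6.306) -> (34.139,20.406) [heading=90, draw]
Final: pos=(34.139,20.406), heading=90, 8 segment(s) drawn
Segments drawn: 8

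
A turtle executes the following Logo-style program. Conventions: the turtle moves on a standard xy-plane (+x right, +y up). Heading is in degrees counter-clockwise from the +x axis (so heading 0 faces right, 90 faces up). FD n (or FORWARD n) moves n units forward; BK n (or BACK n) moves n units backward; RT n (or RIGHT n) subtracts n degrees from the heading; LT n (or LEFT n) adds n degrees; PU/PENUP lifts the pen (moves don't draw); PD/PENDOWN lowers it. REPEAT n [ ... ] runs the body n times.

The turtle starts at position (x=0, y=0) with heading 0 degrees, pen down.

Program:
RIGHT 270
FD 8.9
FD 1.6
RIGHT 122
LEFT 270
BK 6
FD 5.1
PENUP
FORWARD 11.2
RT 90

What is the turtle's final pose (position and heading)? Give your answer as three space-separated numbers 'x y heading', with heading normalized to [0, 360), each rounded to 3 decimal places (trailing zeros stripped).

Answer: -5.458 1.765 148

Derivation:
Executing turtle program step by step:
Start: pos=(0,0), heading=0, pen down
RT 270: heading 0 -> 90
FD 8.9: (0,0) -> (0,8.9) [heading=90, draw]
FD 1.6: (0,8.9) -> (0,10.5) [heading=90, draw]
RT 122: heading 90 -> 328
LT 270: heading 328 -> 238
BK 6: (0,10.5) -> (3.18,15.588) [heading=238, draw]
FD 5.1: (3.18,15.588) -> (0.477,11.263) [heading=238, draw]
PU: pen up
FD 11.2: (0.477,11.263) -> (-5.458,1.765) [heading=238, move]
RT 90: heading 238 -> 148
Final: pos=(-5.458,1.765), heading=148, 4 segment(s) drawn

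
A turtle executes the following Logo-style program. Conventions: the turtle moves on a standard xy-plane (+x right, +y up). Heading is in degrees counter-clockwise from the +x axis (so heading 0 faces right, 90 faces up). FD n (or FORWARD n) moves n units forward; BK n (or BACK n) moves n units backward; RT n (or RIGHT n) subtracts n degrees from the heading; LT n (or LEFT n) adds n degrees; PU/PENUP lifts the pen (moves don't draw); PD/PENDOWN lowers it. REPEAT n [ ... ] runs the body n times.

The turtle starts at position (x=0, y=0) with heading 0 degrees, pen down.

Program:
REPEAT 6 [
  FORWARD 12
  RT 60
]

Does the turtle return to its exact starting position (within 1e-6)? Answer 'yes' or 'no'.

Answer: yes

Derivation:
Executing turtle program step by step:
Start: pos=(0,0), heading=0, pen down
REPEAT 6 [
  -- iteration 1/6 --
  FD 12: (0,0) -> (12,0) [heading=0, draw]
  RT 60: heading 0 -> 300
  -- iteration 2/6 --
  FD 12: (12,0) -> (18,-10.392) [heading=300, draw]
  RT 60: heading 300 -> 240
  -- iteration 3/6 --
  FD 12: (18,-10.392) -> (12,-20.785) [heading=240, draw]
  RT 60: heading 240 -> 180
  -- iteration 4/6 --
  FD 12: (12,-20.785) -> (0,-20.785) [heading=180, draw]
  RT 60: heading 180 -> 120
  -- iteration 5/6 --
  FD 12: (0,-20.785) -> (-6,-10.392) [heading=120, draw]
  RT 60: heading 120 -> 60
  -- iteration 6/6 --
  FD 12: (-6,-10.392) -> (0,0) [heading=60, draw]
  RT 60: heading 60 -> 0
]
Final: pos=(0,0), heading=0, 6 segment(s) drawn

Start position: (0, 0)
Final position: (0, 0)
Distance = 0; < 1e-6 -> CLOSED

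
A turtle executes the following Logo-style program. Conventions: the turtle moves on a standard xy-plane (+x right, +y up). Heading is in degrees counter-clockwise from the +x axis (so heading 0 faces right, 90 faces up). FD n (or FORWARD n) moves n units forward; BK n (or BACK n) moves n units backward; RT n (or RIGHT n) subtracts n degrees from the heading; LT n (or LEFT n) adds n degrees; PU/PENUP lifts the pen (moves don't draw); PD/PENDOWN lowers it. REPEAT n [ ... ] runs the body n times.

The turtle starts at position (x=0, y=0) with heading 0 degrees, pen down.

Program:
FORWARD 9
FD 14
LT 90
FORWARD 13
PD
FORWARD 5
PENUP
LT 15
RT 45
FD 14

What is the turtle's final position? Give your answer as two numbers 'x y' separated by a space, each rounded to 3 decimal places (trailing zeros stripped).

Answer: 30 30.124

Derivation:
Executing turtle program step by step:
Start: pos=(0,0), heading=0, pen down
FD 9: (0,0) -> (9,0) [heading=0, draw]
FD 14: (9,0) -> (23,0) [heading=0, draw]
LT 90: heading 0 -> 90
FD 13: (23,0) -> (23,13) [heading=90, draw]
PD: pen down
FD 5: (23,13) -> (23,18) [heading=90, draw]
PU: pen up
LT 15: heading 90 -> 105
RT 45: heading 105 -> 60
FD 14: (23,18) -> (30,30.124) [heading=60, move]
Final: pos=(30,30.124), heading=60, 4 segment(s) drawn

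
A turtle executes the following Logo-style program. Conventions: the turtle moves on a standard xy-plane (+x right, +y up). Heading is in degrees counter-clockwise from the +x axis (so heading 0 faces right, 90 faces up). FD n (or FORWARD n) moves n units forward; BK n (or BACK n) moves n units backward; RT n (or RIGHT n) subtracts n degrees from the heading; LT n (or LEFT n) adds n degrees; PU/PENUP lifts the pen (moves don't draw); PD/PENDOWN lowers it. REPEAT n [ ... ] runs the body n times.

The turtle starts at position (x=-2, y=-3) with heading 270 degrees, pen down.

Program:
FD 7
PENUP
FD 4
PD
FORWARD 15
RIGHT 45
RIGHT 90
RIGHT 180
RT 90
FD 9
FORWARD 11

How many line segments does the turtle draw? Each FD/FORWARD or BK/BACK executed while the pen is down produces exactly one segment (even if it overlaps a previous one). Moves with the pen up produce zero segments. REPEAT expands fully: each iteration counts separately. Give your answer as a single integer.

Executing turtle program step by step:
Start: pos=(-2,-3), heading=270, pen down
FD 7: (-2,-3) -> (-2,-10) [heading=270, draw]
PU: pen up
FD 4: (-2,-10) -> (-2,-14) [heading=270, move]
PD: pen down
FD 15: (-2,-14) -> (-2,-29) [heading=270, draw]
RT 45: heading 270 -> 225
RT 90: heading 225 -> 135
RT 180: heading 135 -> 315
RT 90: heading 315 -> 225
FD 9: (-2,-29) -> (-8.364,-35.364) [heading=225, draw]
FD 11: (-8.364,-35.364) -> (-16.142,-43.142) [heading=225, draw]
Final: pos=(-16.142,-43.142), heading=225, 4 segment(s) drawn
Segments drawn: 4

Answer: 4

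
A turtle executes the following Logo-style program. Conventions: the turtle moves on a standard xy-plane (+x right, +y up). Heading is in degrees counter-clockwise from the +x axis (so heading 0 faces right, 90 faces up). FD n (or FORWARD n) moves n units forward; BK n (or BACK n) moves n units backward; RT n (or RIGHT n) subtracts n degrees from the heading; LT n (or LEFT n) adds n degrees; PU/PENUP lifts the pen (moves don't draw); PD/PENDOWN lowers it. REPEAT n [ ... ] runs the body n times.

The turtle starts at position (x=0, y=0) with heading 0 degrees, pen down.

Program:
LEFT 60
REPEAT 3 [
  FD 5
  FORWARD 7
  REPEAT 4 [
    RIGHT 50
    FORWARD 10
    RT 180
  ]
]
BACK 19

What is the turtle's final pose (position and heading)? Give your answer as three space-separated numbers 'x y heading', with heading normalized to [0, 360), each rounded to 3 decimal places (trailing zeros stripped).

Executing turtle program step by step:
Start: pos=(0,0), heading=0, pen down
LT 60: heading 0 -> 60
REPEAT 3 [
  -- iteration 1/3 --
  FD 5: (0,0) -> (2.5,4.33) [heading=60, draw]
  FD 7: (2.5,4.33) -> (6,10.392) [heading=60, draw]
  REPEAT 4 [
    -- iteration 1/4 --
    RT 50: heading 60 -> 10
    FD 10: (6,10.392) -> (15.848,12.129) [heading=10, draw]
    RT 180: heading 10 -> 190
    -- iteration 2/4 --
    RT 50: heading 190 -> 140
    FD 10: (15.848,12.129) -> (8.188,18.557) [heading=140, draw]
    RT 180: heading 140 -> 320
    -- iteration 3/4 --
    RT 50: heading 320 -> 270
    FD 10: (8.188,18.557) -> (8.188,8.557) [heading=270, draw]
    RT 180: heading 270 -> 90
    -- iteration 4/4 --
    RT 50: heading 90 -> 40
    FD 10: (8.188,8.557) -> (15.848,14.985) [heading=40, draw]
    RT 180: heading 40 -> 220
  ]
  -- iteration 2/3 --
  FD 5: (15.848,14.985) -> (12.018,11.771) [heading=220, draw]
  FD 7: (12.018,11.771) -> (6.656,7.271) [heading=220, draw]
  REPEAT 4 [
    -- iteration 1/4 --
    RT 50: heading 220 -> 170
    FD 10: (6.656,7.271) -> (-3.193,9.008) [heading=170, draw]
    RT 180: heading 170 -> 350
    -- iteration 2/4 --
    RT 50: heading 350 -> 300
    FD 10: (-3.193,9.008) -> (1.807,0.347) [heading=300, draw]
    RT 180: heading 300 -> 120
    -- iteration 3/4 --
    RT 50: heading 120 -> 70
    FD 10: (1.807,0.347) -> (5.228,9.744) [heading=70, draw]
    RT 180: heading 70 -> 250
    -- iteration 4/4 --
    RT 50: heading 250 -> 200
    FD 10: (5.228,9.744) -> (-4.169,6.324) [heading=200, draw]
    RT 180: heading 200 -> 20
  ]
  -- iteration 3/3 --
  FD 5: (-4.169,6.324) -> (0.529,8.034) [heading=20, draw]
  FD 7: (0.529,8.034) -> (7.107,10.428) [heading=20, draw]
  REPEAT 4 [
    -- iteration 1/4 --
    RT 50: heading 20 -> 330
    FD 10: (7.107,10.428) -> (15.767,5.428) [heading=330, draw]
    RT 180: heading 330 -> 150
    -- iteration 2/4 --
    RT 50: heading 150 -> 100
    FD 10: (15.767,5.428) -> (14.031,15.276) [heading=100, draw]
    RT 180: heading 100 -> 280
    -- iteration 3/4 --
    RT 50: heading 280 -> 230
    FD 10: (14.031,15.276) -> (7.603,7.616) [heading=230, draw]
    RT 180: heading 230 -> 50
    -- iteration 4/4 --
    RT 50: heading 50 -> 0
    FD 10: (7.603,7.616) -> (17.603,7.616) [heading=0, draw]
    RT 180: heading 0 -> 180
  ]
]
BK 19: (17.603,7.616) -> (36.603,7.616) [heading=180, draw]
Final: pos=(36.603,7.616), heading=180, 19 segment(s) drawn

Answer: 36.603 7.616 180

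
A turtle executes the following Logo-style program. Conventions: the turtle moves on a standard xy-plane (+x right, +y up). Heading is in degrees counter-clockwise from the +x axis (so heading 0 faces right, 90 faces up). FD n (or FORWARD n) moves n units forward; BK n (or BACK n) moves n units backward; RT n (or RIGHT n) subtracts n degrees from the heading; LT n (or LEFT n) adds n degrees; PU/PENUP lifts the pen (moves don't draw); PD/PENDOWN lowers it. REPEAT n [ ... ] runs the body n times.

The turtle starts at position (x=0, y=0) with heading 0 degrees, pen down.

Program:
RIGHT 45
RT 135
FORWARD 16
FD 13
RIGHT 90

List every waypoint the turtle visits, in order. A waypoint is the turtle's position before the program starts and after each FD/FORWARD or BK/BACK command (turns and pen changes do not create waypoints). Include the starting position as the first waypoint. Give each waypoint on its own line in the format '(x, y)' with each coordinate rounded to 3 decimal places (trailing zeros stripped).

Answer: (0, 0)
(-16, 0)
(-29, 0)

Derivation:
Executing turtle program step by step:
Start: pos=(0,0), heading=0, pen down
RT 45: heading 0 -> 315
RT 135: heading 315 -> 180
FD 16: (0,0) -> (-16,0) [heading=180, draw]
FD 13: (-16,0) -> (-29,0) [heading=180, draw]
RT 90: heading 180 -> 90
Final: pos=(-29,0), heading=90, 2 segment(s) drawn
Waypoints (3 total):
(0, 0)
(-16, 0)
(-29, 0)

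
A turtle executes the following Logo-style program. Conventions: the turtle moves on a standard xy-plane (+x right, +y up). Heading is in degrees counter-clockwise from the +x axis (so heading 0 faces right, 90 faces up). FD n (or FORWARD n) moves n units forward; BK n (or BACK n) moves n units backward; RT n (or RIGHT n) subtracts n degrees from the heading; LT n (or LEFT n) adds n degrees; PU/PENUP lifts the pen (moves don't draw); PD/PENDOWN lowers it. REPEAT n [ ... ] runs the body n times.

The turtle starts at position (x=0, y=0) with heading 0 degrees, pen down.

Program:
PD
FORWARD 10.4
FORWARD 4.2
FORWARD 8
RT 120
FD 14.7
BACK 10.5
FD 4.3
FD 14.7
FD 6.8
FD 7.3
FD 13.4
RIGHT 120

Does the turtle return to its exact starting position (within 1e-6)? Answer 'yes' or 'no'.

Executing turtle program step by step:
Start: pos=(0,0), heading=0, pen down
PD: pen down
FD 10.4: (0,0) -> (10.4,0) [heading=0, draw]
FD 4.2: (10.4,0) -> (14.6,0) [heading=0, draw]
FD 8: (14.6,0) -> (22.6,0) [heading=0, draw]
RT 120: heading 0 -> 240
FD 14.7: (22.6,0) -> (15.25,-12.731) [heading=240, draw]
BK 10.5: (15.25,-12.731) -> (20.5,-3.637) [heading=240, draw]
FD 4.3: (20.5,-3.637) -> (18.35,-7.361) [heading=240, draw]
FD 14.7: (18.35,-7.361) -> (11,-20.092) [heading=240, draw]
FD 6.8: (11,-20.092) -> (7.6,-25.981) [heading=240, draw]
FD 7.3: (7.6,-25.981) -> (3.95,-32.303) [heading=240, draw]
FD 13.4: (3.95,-32.303) -> (-2.75,-43.907) [heading=240, draw]
RT 120: heading 240 -> 120
Final: pos=(-2.75,-43.907), heading=120, 10 segment(s) drawn

Start position: (0, 0)
Final position: (-2.75, -43.907)
Distance = 43.994; >= 1e-6 -> NOT closed

Answer: no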